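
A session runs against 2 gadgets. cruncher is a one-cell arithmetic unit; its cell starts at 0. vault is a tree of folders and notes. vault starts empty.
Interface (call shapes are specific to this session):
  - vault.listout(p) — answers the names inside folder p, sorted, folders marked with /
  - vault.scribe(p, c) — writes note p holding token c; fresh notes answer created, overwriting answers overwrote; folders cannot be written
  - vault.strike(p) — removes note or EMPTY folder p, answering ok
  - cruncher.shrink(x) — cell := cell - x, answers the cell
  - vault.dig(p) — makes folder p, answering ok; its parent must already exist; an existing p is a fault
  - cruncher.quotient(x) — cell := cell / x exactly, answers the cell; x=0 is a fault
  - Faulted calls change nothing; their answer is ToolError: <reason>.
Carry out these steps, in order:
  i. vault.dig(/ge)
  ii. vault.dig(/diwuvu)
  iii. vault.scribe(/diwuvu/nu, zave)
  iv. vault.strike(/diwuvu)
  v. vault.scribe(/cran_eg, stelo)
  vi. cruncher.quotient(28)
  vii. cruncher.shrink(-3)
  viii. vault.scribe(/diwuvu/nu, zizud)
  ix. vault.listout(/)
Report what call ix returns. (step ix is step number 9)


Answer: [cran_eg, diwuvu/, ge/]

Derivation:
==> dig(p='/ge')
<== ok
==> dig(p='/diwuvu')
<== ok
==> scribe(p='/diwuvu/nu', c='zave')
<== created
==> strike(p='/diwuvu')
<== ToolError: not empty
==> scribe(p='/cran_eg', c='stelo')
<== created
==> quotient(x='28')
<== 0
==> shrink(x='-3')
<== 3
==> scribe(p='/diwuvu/nu', c='zizud')
<== overwrote
==> listout(p='/')
<== [cran_eg, diwuvu/, ge/]


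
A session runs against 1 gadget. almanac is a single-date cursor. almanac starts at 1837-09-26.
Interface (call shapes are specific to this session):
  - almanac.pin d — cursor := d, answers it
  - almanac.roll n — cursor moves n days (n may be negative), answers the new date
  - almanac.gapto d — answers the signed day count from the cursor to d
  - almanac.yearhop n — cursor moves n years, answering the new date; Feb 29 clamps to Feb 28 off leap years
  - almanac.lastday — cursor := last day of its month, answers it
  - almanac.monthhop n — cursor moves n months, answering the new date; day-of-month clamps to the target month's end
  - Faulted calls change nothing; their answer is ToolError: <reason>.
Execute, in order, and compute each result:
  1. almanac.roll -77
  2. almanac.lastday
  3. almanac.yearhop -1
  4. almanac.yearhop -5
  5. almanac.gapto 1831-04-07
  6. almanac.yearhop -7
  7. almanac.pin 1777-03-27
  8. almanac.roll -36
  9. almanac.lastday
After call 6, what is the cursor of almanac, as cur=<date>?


Do: almanac.roll[n='-77']
See: 1837-07-11
Do: almanac.lastday[]
See: 1837-07-31
Do: almanac.yearhop[n='-1']
See: 1836-07-31
Do: almanac.yearhop[n='-5']
See: 1831-07-31
Do: almanac.gapto[d='1831-04-07']
See: -115
Do: almanac.yearhop[n='-7']
See: 1824-07-31
Do: almanac.pin[d='1777-03-27']
See: 1777-03-27
Do: almanac.roll[n='-36']
See: 1777-02-19
Do: almanac.lastday[]
See: 1777-02-28

Answer: cur=1824-07-31


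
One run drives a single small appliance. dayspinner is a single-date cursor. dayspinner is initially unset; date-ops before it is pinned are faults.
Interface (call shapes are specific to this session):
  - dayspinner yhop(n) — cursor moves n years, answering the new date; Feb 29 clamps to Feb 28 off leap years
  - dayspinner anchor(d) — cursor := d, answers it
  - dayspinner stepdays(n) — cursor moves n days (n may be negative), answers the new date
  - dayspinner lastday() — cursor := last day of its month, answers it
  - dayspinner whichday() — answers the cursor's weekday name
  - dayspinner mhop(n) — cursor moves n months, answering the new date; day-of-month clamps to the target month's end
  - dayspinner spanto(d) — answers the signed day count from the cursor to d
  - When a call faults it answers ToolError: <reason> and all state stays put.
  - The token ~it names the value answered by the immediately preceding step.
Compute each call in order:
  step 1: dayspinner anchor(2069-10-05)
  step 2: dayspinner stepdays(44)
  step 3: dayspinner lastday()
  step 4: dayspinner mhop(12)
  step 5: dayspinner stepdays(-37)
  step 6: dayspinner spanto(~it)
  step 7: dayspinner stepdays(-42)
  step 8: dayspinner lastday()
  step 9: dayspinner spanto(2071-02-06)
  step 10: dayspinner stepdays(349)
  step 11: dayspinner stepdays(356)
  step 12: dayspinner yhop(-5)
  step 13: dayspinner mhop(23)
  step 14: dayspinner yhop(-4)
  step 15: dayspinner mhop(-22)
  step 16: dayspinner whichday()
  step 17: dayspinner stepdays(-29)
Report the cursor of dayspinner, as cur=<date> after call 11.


% dayspinner anchor 2069-10-05
[out] 2069-10-05
% dayspinner stepdays 44
[out] 2069-11-18
% dayspinner lastday
[out] 2069-11-30
% dayspinner mhop 12
[out] 2070-11-30
% dayspinner stepdays -37
[out] 2070-10-24
% dayspinner spanto ~it
[out] 0
% dayspinner stepdays -42
[out] 2070-09-12
% dayspinner lastday
[out] 2070-09-30
% dayspinner spanto 2071-02-06
[out] 129
% dayspinner stepdays 349
[out] 2071-09-14
% dayspinner stepdays 356
[out] 2072-09-04
% dayspinner yhop -5
[out] 2067-09-04
% dayspinner mhop 23
[out] 2069-08-04
% dayspinner yhop -4
[out] 2065-08-04
% dayspinner mhop -22
[out] 2063-10-04
% dayspinner whichday
[out] Thursday
% dayspinner stepdays -29
[out] 2063-09-05

Answer: cur=2072-09-04


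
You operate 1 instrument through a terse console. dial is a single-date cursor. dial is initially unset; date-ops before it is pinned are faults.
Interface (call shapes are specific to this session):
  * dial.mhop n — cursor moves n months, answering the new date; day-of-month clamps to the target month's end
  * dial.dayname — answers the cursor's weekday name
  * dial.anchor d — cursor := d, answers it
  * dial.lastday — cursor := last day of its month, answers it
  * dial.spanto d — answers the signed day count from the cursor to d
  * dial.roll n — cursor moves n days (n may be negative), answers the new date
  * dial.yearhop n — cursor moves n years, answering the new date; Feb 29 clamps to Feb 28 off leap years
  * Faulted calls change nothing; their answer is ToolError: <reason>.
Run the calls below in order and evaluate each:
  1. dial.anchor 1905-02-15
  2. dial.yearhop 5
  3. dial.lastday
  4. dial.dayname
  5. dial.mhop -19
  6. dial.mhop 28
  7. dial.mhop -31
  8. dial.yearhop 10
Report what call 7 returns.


·→ dial.anchor(d='1905-02-15')
·← 1905-02-15
·→ dial.yearhop(n='5')
·← 1910-02-15
·→ dial.lastday()
·← 1910-02-28
·→ dial.dayname()
·← Monday
·→ dial.mhop(n='-19')
·← 1908-07-28
·→ dial.mhop(n='28')
·← 1910-11-28
·→ dial.mhop(n='-31')
·← 1908-04-28
·→ dial.yearhop(n='10')
·← 1918-04-28

Answer: 1908-04-28


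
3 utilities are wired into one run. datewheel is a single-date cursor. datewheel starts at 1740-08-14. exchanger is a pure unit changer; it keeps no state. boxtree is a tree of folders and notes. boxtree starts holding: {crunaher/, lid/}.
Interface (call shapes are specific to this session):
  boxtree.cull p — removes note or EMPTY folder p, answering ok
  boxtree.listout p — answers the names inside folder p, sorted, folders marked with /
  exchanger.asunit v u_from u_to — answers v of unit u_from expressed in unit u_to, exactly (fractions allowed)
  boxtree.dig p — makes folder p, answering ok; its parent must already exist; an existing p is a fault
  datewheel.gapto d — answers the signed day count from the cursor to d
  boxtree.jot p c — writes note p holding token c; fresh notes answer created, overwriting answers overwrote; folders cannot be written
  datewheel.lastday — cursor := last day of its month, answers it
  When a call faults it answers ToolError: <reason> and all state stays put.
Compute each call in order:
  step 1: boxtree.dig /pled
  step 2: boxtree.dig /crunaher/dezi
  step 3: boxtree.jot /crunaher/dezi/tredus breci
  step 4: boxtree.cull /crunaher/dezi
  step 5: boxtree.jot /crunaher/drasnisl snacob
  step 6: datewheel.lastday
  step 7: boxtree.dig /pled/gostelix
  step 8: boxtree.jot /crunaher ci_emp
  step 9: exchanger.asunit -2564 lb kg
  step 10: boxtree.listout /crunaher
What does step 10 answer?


Answer: [dezi/, drasnisl]

Derivation:
Act: boxtree.dig[p=/pled]
Obs: ok
Act: boxtree.dig[p=/crunaher/dezi]
Obs: ok
Act: boxtree.jot[p=/crunaher/dezi/tredus; c=breci]
Obs: created
Act: boxtree.cull[p=/crunaher/dezi]
Obs: ToolError: not empty
Act: boxtree.jot[p=/crunaher/drasnisl; c=snacob]
Obs: created
Act: datewheel.lastday[]
Obs: 1740-08-31
Act: boxtree.dig[p=/pled/gostelix]
Obs: ok
Act: boxtree.jot[p=/crunaher; c=ci_emp]
Obs: ToolError: is a directory
Act: exchanger.asunit[v=-2564; u_from=lb; u_to=kg]
Obs: -29075270917/25000000
Act: boxtree.listout[p=/crunaher]
Obs: [dezi/, drasnisl]


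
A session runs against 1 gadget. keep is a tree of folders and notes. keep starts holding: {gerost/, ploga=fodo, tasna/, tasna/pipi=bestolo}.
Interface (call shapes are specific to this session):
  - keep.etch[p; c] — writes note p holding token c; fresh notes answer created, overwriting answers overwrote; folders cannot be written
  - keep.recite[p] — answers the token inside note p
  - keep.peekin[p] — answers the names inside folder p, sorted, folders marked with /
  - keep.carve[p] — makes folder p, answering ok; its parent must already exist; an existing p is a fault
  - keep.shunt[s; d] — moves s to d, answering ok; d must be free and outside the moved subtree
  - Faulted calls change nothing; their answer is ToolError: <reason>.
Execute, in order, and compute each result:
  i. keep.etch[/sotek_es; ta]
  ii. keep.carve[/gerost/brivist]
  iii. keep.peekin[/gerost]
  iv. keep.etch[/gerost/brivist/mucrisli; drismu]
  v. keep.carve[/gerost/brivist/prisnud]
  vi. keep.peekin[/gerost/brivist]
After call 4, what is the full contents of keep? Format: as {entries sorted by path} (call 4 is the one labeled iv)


Answer: {gerost/, gerost/brivist/, gerost/brivist/mucrisli=drismu, ploga=fodo, sotek_es=ta, tasna/, tasna/pipi=bestolo}

Derivation:
>>> keep.etch p→/sotek_es c→ta
  created
>>> keep.carve p→/gerost/brivist
  ok
>>> keep.peekin p→/gerost
  [brivist/]
>>> keep.etch p→/gerost/brivist/mucrisli c→drismu
  created
>>> keep.carve p→/gerost/brivist/prisnud
  ok
>>> keep.peekin p→/gerost/brivist
  [mucrisli, prisnud/]


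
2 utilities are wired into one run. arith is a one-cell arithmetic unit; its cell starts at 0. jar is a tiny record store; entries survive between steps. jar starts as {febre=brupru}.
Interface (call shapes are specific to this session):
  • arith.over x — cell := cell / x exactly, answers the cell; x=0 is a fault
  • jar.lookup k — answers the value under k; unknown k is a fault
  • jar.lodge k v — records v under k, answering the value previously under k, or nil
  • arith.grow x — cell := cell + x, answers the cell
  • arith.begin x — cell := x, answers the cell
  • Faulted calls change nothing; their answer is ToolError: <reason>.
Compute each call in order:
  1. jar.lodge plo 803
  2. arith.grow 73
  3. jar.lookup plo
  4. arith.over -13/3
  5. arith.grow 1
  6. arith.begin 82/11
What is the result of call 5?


→ jar.lodge(k=plo, v=803)
← nil
→ arith.grow(x=73)
← 73
→ jar.lookup(k=plo)
← 803
→ arith.over(x=-13/3)
← -219/13
→ arith.grow(x=1)
← -206/13
→ arith.begin(x=82/11)
← 82/11

Answer: -206/13


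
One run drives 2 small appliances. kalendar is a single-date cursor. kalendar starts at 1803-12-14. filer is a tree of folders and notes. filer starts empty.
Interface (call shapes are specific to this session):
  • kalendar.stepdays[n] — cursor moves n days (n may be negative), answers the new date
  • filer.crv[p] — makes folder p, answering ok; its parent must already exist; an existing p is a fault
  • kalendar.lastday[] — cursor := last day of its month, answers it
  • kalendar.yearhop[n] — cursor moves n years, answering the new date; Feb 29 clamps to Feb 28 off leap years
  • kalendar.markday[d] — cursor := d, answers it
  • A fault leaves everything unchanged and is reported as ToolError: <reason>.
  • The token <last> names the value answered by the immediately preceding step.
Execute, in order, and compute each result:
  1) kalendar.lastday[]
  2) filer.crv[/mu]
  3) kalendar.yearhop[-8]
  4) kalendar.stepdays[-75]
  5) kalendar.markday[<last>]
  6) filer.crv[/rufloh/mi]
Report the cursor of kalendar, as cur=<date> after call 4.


Answer: cur=1795-10-17

Derivation:
>> lastday()
<< 1803-12-31
>> crv(p→/mu)
<< ok
>> yearhop(n→-8)
<< 1795-12-31
>> stepdays(n→-75)
<< 1795-10-17
>> markday(d→<last>)
<< 1795-10-17
>> crv(p→/rufloh/mi)
<< ToolError: no parent


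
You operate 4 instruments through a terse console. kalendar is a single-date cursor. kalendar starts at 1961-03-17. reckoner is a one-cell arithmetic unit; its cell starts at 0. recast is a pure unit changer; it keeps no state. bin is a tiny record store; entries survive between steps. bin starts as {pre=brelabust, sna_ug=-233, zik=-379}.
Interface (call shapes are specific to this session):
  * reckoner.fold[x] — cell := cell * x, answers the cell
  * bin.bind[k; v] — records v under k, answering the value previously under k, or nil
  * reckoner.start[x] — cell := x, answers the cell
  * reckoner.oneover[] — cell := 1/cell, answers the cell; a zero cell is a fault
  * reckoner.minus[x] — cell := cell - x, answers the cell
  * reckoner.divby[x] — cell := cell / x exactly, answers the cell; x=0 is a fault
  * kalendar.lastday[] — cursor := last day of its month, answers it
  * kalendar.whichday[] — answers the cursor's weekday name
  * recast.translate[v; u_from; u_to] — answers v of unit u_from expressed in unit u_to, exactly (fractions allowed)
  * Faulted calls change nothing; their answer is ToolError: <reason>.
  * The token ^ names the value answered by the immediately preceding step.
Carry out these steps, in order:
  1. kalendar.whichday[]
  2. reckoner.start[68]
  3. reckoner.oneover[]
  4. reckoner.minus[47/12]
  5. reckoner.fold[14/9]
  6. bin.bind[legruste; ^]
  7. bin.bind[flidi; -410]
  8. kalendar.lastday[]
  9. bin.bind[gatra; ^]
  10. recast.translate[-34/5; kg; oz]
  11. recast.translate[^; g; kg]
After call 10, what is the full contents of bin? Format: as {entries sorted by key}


>>> whichday
:: Friday
>>> start x→68
:: 68
>>> oneover
:: 1/68
>>> minus x→47/12
:: -199/51
>>> fold x→14/9
:: -2786/459
>>> bind k→legruste v→^
:: nil
>>> bind k→flidi v→-410
:: nil
>>> lastday
:: 1961-03-31
>>> bind k→gatra v→^
:: nil
>>> translate v→-34/5 u_from→kg u_to→oz
:: -10880000000/45359237
>>> translate v→^ u_from→g u_to→kg
:: -10880000/45359237

Answer: {flidi=-410, gatra=1961-03-31, legruste=-2786/459, pre=brelabust, sna_ug=-233, zik=-379}


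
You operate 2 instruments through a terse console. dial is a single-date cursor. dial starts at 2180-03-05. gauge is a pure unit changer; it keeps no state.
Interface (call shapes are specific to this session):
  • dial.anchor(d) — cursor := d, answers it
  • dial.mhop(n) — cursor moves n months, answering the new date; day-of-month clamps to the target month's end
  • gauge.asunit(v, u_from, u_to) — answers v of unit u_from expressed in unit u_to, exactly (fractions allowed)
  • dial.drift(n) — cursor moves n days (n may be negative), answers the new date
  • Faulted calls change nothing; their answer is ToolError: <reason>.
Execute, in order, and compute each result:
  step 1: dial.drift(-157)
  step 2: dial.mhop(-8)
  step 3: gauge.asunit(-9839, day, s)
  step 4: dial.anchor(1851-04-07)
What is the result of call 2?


Answer: 2179-01-30

Derivation:
I use dial.drift passing n: -157, which returns 2179-09-30.
I try dial.mhop passing n: -8: 2179-01-30.
Invoking gauge.asunit passing v: -9839, u_from: day, u_to: s, yielding -850089600.
Now I run dial.anchor passing d: 1851-04-07, → 1851-04-07.


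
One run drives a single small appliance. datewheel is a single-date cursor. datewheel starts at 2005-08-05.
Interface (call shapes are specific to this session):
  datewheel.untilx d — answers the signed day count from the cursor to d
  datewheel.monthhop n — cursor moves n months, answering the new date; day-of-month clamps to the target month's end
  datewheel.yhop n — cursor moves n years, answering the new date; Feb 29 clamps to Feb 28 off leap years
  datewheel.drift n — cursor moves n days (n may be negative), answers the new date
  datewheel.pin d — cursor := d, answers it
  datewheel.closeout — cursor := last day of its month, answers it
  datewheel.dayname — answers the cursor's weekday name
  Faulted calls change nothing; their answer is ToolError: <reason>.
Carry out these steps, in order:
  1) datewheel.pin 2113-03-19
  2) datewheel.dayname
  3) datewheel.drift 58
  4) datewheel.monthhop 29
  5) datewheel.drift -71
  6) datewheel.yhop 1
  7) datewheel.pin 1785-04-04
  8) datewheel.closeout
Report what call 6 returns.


>>> pin 2113-03-19
:: 2113-03-19
>>> dayname
:: Sunday
>>> drift 58
:: 2113-05-16
>>> monthhop 29
:: 2115-10-16
>>> drift -71
:: 2115-08-06
>>> yhop 1
:: 2116-08-06
>>> pin 1785-04-04
:: 1785-04-04
>>> closeout
:: 1785-04-30

Answer: 2116-08-06


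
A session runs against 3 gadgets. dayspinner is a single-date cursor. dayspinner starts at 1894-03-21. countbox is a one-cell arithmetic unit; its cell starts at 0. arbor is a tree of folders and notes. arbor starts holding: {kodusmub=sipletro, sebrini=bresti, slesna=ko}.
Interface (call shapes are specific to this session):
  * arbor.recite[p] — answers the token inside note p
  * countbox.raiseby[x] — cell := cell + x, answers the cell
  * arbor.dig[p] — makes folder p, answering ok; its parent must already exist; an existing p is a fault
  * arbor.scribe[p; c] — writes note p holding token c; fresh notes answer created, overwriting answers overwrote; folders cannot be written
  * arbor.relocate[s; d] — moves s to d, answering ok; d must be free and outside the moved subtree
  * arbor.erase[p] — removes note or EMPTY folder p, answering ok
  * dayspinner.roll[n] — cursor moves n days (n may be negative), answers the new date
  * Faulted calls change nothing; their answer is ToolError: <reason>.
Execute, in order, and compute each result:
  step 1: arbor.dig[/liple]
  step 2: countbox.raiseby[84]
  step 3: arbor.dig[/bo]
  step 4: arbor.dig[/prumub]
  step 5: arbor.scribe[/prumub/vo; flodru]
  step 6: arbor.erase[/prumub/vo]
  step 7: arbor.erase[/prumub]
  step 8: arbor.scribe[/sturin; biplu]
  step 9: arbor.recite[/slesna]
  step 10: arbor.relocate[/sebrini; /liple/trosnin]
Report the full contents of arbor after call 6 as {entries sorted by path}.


CALL arbor.dig[p='/liple']
RET  ok
CALL countbox.raiseby[x='84']
RET  84
CALL arbor.dig[p='/bo']
RET  ok
CALL arbor.dig[p='/prumub']
RET  ok
CALL arbor.scribe[p='/prumub/vo'; c='flodru']
RET  created
CALL arbor.erase[p='/prumub/vo']
RET  ok
CALL arbor.erase[p='/prumub']
RET  ok
CALL arbor.scribe[p='/sturin'; c='biplu']
RET  created
CALL arbor.recite[p='/slesna']
RET  ko
CALL arbor.relocate[s='/sebrini'; d='/liple/trosnin']
RET  ok

Answer: {bo/, kodusmub=sipletro, liple/, prumub/, sebrini=bresti, slesna=ko}


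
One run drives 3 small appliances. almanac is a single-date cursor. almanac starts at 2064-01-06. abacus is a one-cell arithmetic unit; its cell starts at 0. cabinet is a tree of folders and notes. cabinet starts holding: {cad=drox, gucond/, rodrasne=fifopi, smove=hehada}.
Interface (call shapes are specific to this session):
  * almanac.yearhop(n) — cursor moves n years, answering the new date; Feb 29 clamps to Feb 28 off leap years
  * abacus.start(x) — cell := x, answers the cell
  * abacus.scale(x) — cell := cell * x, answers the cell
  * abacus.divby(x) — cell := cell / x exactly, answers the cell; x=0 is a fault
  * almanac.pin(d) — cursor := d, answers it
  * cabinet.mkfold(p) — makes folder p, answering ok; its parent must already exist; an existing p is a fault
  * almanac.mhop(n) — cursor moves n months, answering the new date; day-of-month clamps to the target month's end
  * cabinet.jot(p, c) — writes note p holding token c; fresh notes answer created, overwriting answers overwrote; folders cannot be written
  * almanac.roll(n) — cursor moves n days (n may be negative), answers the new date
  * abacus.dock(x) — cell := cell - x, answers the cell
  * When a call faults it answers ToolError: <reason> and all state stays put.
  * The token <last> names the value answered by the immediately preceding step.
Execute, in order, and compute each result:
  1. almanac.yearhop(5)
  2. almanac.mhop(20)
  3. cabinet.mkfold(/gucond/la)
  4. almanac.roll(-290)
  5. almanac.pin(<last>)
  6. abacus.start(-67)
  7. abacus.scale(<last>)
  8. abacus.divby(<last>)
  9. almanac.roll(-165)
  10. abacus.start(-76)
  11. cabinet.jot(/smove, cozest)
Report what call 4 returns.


>> almanac.yearhop(5)
<< 2069-01-06
>> almanac.mhop(20)
<< 2070-09-06
>> cabinet.mkfold(/gucond/la)
<< ok
>> almanac.roll(-290)
<< 2069-11-20
>> almanac.pin(<last>)
<< 2069-11-20
>> abacus.start(-67)
<< -67
>> abacus.scale(<last>)
<< 4489
>> abacus.divby(<last>)
<< 1
>> almanac.roll(-165)
<< 2069-06-08
>> abacus.start(-76)
<< -76
>> cabinet.jot(/smove, cozest)
<< overwrote

Answer: 2069-11-20


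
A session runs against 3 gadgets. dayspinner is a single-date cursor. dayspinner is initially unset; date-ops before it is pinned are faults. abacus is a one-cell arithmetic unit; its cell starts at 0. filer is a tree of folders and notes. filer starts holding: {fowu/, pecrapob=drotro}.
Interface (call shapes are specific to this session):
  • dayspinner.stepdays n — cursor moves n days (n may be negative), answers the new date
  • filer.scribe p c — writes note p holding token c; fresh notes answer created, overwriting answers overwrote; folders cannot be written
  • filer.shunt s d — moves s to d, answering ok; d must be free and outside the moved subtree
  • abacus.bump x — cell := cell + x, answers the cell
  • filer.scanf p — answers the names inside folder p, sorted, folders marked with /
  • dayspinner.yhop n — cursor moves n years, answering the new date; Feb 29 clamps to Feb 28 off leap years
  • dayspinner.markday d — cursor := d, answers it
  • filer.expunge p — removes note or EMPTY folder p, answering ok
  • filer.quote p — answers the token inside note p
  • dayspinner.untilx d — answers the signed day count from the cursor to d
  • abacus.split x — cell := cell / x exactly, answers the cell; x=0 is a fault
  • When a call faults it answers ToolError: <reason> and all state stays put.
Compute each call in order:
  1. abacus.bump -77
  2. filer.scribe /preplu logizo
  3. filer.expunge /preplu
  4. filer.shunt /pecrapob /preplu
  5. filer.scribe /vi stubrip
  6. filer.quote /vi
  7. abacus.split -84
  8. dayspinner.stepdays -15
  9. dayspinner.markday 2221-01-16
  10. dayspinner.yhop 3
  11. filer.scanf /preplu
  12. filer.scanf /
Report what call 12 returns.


I invoke abacus.bump with x: -77, and observe -77.
I invoke filer.scribe with p: /preplu, c: logizo, → created.
I invoke filer.expunge with p: /preplu: ok.
Invoking filer.shunt with s: /pecrapob, d: /preplu, — result: ok.
Invoking filer.scribe with p: /vi, c: stubrip, → created.
Calling filer.quote with p: /vi, and observe stubrip.
I use abacus.split with x: -84, → 11/12.
Next I call dayspinner.stepdays with n: -15, → ToolError: no date set.
I try dayspinner.markday with d: 2221-01-16, giving 2221-01-16.
Invoking dayspinner.yhop with n: 3, — result: 2224-01-16.
I try filer.scanf with p: /preplu, — result: ToolError: not a directory.
I use filer.scanf with p: /, which returns [fowu/, preplu, vi].

Answer: [fowu/, preplu, vi]


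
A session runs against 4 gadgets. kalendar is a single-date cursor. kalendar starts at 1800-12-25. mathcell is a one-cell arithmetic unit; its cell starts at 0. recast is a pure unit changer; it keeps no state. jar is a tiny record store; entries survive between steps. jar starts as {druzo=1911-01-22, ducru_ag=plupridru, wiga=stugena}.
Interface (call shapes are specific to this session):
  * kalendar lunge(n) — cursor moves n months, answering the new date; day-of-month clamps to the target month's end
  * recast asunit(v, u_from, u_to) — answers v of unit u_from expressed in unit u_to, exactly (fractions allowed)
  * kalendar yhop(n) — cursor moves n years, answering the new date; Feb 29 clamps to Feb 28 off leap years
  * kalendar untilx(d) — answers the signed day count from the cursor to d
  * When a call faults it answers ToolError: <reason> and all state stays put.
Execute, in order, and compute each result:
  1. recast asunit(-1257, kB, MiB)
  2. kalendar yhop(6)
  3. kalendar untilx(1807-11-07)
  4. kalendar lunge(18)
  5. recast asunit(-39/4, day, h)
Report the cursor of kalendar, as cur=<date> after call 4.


Answer: cur=1808-06-25

Derivation:
;; recast asunit(v='-1257', u_from='kB', u_to='MiB') == -157125/131072
;; kalendar yhop(n='6') == 1806-12-25
;; kalendar untilx(d='1807-11-07') == 317
;; kalendar lunge(n='18') == 1808-06-25
;; recast asunit(v='-39/4', u_from='day', u_to='h') == -234


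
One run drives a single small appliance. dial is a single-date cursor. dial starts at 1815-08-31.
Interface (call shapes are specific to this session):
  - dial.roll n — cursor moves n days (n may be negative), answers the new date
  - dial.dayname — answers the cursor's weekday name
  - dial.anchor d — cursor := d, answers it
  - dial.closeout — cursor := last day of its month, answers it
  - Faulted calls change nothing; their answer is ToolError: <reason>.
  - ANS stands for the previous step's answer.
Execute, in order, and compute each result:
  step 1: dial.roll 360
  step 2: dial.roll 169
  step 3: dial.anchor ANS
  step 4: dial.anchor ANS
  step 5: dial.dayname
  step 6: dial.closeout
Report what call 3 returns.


I invoke dial.roll using n='360': 1816-08-25.
I call dial.roll using n='169', and get 1817-02-10.
I try dial.anchor using d='ANS', giving 1817-02-10.
I use dial.anchor using d='ANS', and see 1817-02-10.
I use dial.dayname(), giving Monday.
I call dial.closeout, → 1817-02-28.

Answer: 1817-02-10


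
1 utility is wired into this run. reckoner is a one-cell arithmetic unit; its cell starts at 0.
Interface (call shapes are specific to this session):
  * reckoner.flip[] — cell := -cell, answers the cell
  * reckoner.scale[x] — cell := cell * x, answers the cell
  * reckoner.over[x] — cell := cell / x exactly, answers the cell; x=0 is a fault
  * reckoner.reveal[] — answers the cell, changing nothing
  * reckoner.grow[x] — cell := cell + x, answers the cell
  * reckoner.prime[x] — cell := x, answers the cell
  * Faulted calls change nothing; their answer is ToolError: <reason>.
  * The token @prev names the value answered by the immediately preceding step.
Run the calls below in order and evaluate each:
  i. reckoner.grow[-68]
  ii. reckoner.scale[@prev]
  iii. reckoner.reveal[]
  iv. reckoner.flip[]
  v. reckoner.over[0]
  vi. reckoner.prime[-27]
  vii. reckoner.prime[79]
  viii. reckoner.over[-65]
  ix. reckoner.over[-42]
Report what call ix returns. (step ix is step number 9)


Answer: 79/2730

Derivation:
~$ reckoner.grow x=-68
  -68
~$ reckoner.scale x=@prev
  4624
~$ reckoner.reveal
  4624
~$ reckoner.flip
  -4624
~$ reckoner.over x=0
  ToolError: division by zero
~$ reckoner.prime x=-27
  -27
~$ reckoner.prime x=79
  79
~$ reckoner.over x=-65
  -79/65
~$ reckoner.over x=-42
  79/2730


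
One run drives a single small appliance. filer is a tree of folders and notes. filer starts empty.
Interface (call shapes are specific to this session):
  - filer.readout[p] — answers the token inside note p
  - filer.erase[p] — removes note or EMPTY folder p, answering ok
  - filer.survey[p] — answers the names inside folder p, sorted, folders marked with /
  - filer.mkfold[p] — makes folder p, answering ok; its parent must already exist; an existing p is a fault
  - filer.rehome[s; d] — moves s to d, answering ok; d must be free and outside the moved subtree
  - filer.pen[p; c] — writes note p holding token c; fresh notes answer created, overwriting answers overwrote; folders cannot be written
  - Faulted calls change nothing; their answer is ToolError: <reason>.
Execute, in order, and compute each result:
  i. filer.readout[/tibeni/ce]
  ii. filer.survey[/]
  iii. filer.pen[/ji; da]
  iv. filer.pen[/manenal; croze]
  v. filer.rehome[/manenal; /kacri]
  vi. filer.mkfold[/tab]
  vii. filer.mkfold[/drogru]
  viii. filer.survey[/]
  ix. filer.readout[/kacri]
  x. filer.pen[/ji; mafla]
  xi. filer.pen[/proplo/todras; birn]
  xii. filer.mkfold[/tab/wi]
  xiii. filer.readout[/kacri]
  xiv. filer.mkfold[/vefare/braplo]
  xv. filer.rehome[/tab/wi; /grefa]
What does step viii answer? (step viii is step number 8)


Answer: [drogru/, ji, kacri, tab/]

Derivation:
-- filer.readout(/tibeni/ce) ~> ToolError: not found
-- filer.survey(/) ~> []
-- filer.pen(/ji, da) ~> created
-- filer.pen(/manenal, croze) ~> created
-- filer.rehome(/manenal, /kacri) ~> ok
-- filer.mkfold(/tab) ~> ok
-- filer.mkfold(/drogru) ~> ok
-- filer.survey(/) ~> [drogru/, ji, kacri, tab/]
-- filer.readout(/kacri) ~> croze
-- filer.pen(/ji, mafla) ~> overwrote
-- filer.pen(/proplo/todras, birn) ~> ToolError: no parent
-- filer.mkfold(/tab/wi) ~> ok
-- filer.readout(/kacri) ~> croze
-- filer.mkfold(/vefare/braplo) ~> ToolError: no parent
-- filer.rehome(/tab/wi, /grefa) ~> ok


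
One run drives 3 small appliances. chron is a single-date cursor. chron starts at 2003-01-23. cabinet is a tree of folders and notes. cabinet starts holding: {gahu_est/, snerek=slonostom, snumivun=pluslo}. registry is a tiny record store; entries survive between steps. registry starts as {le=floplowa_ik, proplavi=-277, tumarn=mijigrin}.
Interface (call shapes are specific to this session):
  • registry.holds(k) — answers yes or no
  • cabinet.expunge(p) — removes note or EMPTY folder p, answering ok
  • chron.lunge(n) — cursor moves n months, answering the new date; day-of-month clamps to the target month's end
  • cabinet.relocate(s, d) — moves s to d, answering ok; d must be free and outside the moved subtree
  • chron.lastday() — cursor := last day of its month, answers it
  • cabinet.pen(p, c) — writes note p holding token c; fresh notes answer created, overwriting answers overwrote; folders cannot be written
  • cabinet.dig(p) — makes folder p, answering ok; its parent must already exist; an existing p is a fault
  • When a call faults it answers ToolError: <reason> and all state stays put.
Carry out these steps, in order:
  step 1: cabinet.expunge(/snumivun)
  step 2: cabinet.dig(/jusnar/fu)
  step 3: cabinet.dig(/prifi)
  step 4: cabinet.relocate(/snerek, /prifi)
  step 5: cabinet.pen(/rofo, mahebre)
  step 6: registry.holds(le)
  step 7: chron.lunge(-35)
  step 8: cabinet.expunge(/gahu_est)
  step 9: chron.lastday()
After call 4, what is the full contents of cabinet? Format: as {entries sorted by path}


Answer: {gahu_est/, prifi/, snerek=slonostom}

Derivation:
I use cabinet.expunge using /snumivun, giving ok.
I invoke cabinet.dig using /jusnar/fu, → ToolError: no parent.
Next I call cabinet.dig using /prifi, yielding ok.
I run cabinet.relocate using /snerek, /prifi, and get ToolError: exists.
Next I call cabinet.pen using /rofo, mahebre, and see created.
I run registry.holds using le, and see yes.
I call chron.lunge using -35, giving 2000-02-23.
Next I call cabinet.expunge using /gahu_est, and see ok.
I use chron.lastday(), giving 2000-02-29.


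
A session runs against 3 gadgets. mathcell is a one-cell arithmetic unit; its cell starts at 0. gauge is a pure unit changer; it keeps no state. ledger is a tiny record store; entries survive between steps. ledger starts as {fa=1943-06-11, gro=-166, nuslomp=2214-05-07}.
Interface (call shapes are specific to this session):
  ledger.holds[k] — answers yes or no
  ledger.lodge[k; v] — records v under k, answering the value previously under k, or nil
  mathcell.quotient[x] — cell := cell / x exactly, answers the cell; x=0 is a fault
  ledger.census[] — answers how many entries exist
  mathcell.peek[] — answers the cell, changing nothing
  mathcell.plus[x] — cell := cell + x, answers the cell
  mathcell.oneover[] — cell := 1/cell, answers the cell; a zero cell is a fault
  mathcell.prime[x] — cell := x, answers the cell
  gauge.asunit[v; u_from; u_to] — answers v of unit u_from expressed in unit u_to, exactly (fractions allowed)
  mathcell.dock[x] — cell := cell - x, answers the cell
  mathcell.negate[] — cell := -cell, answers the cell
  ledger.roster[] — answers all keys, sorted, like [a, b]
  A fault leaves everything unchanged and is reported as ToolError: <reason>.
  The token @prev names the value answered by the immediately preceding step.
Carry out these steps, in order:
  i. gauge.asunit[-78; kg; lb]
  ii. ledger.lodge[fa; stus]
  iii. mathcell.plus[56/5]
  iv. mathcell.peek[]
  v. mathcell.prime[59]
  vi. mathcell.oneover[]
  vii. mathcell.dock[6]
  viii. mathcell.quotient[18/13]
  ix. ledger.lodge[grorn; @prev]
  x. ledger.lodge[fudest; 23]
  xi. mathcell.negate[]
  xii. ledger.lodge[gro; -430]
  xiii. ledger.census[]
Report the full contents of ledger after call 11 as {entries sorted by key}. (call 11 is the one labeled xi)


I run asunit passing v: -78, u_from: kg, u_to: lb, and observe -7800000000/45359237.
Now I run lodge passing k: fa, v: stus, and observe 1943-06-11.
I use plus passing x: 56/5, — result: 56/5.
Next I call peek, and get 56/5.
I run prime passing x: 59, — result: 59.
Next I call oneover: 1/59.
Now I run dock passing x: 6, giving -353/59.
Next I call quotient passing x: 18/13: -4589/1062.
I invoke lodge passing k: grorn, v: @prev: nil.
I invoke lodge passing k: fudest, v: 23: nil.
I invoke negate, which returns 4589/1062.
I try lodge passing k: gro, v: -430, — result: -166.
Calling census, — result: 5.

Answer: {fa=stus, fudest=23, gro=-166, grorn=-4589/1062, nuslomp=2214-05-07}


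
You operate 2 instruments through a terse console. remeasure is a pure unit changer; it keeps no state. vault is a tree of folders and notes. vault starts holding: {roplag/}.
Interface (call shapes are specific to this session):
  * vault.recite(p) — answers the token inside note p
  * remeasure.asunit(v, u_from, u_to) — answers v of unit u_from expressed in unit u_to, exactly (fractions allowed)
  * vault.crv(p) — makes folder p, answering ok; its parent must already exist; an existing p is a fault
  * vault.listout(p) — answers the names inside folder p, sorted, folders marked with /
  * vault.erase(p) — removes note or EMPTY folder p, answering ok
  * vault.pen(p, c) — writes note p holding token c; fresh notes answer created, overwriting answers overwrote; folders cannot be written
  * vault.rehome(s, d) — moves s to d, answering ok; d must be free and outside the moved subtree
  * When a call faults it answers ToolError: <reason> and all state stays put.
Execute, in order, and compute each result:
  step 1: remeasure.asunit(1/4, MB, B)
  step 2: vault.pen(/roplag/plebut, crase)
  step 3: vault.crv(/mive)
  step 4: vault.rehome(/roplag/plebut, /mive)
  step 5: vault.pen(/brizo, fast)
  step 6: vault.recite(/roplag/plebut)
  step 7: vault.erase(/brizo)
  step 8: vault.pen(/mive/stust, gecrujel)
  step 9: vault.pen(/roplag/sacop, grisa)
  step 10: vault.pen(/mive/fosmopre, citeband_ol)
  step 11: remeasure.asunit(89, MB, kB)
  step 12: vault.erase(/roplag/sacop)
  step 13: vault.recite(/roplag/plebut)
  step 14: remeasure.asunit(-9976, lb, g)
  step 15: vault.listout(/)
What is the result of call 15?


> remeasure.asunit v=1/4 u_from=MB u_to=B
= 250000
> vault.pen p=/roplag/plebut c=crase
= created
> vault.crv p=/mive
= ok
> vault.rehome s=/roplag/plebut d=/mive
= ToolError: exists
> vault.pen p=/brizo c=fast
= created
> vault.recite p=/roplag/plebut
= crase
> vault.erase p=/brizo
= ok
> vault.pen p=/mive/stust c=gecrujel
= created
> vault.pen p=/roplag/sacop c=grisa
= created
> vault.pen p=/mive/fosmopre c=citeband_ol
= created
> remeasure.asunit v=89 u_from=MB u_to=kB
= 89000
> vault.erase p=/roplag/sacop
= ok
> vault.recite p=/roplag/plebut
= crase
> remeasure.asunit v=-9976 u_from=lb u_to=g
= -56562968539/12500
> vault.listout p=/
= [mive/, roplag/]

Answer: [mive/, roplag/]


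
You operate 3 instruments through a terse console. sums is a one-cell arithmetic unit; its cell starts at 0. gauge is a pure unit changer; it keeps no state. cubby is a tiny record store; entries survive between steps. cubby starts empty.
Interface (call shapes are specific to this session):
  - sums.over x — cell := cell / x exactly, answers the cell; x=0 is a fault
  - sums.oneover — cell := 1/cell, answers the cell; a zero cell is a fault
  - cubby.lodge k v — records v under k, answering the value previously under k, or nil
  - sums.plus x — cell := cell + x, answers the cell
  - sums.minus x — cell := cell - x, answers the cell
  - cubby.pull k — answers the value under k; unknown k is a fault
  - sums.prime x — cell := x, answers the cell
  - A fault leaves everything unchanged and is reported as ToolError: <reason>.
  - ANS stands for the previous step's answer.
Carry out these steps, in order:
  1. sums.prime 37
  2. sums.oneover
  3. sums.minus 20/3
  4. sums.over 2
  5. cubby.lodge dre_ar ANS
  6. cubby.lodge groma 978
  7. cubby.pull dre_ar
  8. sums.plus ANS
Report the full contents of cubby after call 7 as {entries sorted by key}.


==> sums.prime(x='37')
<== 37
==> sums.oneover()
<== 1/37
==> sums.minus(x='20/3')
<== -737/111
==> sums.over(x='2')
<== -737/222
==> cubby.lodge(k='dre_ar', v='ANS')
<== nil
==> cubby.lodge(k='groma', v='978')
<== nil
==> cubby.pull(k='dre_ar')
<== -737/222
==> sums.plus(x='ANS')
<== -737/111

Answer: {dre_ar=-737/222, groma=978}


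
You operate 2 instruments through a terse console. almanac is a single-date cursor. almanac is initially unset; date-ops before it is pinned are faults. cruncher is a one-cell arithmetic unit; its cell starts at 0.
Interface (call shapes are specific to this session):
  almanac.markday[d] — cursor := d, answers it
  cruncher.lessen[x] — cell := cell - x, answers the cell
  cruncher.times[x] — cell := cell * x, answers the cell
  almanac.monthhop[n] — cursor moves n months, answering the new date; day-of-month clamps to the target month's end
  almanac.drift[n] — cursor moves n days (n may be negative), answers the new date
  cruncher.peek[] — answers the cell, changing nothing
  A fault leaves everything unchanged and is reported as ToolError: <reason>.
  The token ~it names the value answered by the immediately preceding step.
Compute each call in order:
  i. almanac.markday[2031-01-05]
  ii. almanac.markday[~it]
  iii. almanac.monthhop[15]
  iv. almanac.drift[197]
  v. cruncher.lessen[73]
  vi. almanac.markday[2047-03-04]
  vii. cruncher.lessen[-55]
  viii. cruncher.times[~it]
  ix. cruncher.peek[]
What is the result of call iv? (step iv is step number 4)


Answer: 2032-10-19

Derivation:
Do: almanac.markday[d: 2031-01-05]
See: 2031-01-05
Do: almanac.markday[d: ~it]
See: 2031-01-05
Do: almanac.monthhop[n: 15]
See: 2032-04-05
Do: almanac.drift[n: 197]
See: 2032-10-19
Do: cruncher.lessen[x: 73]
See: -73
Do: almanac.markday[d: 2047-03-04]
See: 2047-03-04
Do: cruncher.lessen[x: -55]
See: -18
Do: cruncher.times[x: ~it]
See: 324
Do: cruncher.peek[]
See: 324


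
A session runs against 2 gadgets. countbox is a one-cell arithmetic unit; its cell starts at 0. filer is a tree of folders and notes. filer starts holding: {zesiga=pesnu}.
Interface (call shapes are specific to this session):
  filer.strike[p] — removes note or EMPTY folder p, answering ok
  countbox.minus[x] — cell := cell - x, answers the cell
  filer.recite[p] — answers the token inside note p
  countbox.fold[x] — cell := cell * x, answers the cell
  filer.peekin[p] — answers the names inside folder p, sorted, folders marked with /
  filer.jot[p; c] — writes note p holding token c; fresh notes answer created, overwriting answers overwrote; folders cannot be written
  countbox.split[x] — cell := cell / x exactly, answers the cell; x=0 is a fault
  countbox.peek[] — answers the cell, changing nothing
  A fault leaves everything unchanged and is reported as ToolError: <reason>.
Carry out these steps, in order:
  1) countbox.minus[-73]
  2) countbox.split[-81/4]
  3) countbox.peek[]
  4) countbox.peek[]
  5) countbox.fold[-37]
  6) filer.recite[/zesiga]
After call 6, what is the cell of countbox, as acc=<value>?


;; 1. countbox.minus(x=-73) -> 73
;; 2. countbox.split(x=-81/4) -> -292/81
;; 3. countbox.peek() -> -292/81
;; 4. countbox.peek() -> -292/81
;; 5. countbox.fold(x=-37) -> 10804/81
;; 6. filer.recite(p=/zesiga) -> pesnu

Answer: acc=10804/81
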